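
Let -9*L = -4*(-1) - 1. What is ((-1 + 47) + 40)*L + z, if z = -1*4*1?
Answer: -98/3 ≈ -32.667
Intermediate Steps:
z = -4 (z = -4*1 = -4)
L = -⅓ (L = -(-4*(-1) - 1)/9 = -(4 - 1)/9 = -⅑*3 = -⅓ ≈ -0.33333)
((-1 + 47) + 40)*L + z = ((-1 + 47) + 40)*(-⅓) - 4 = (46 + 40)*(-⅓) - 4 = 86*(-⅓) - 4 = -86/3 - 4 = -98/3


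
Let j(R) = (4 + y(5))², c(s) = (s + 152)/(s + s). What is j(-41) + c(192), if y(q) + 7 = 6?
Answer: 475/48 ≈ 9.8958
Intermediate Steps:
c(s) = (152 + s)/(2*s) (c(s) = (152 + s)/((2*s)) = (152 + s)*(1/(2*s)) = (152 + s)/(2*s))
y(q) = -1 (y(q) = -7 + 6 = -1)
j(R) = 9 (j(R) = (4 - 1)² = 3² = 9)
j(-41) + c(192) = 9 + (½)*(152 + 192)/192 = 9 + (½)*(1/192)*344 = 9 + 43/48 = 475/48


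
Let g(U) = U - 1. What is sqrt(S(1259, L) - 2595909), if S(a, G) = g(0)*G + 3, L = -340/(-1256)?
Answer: I*sqrt(255945974666)/314 ≈ 1611.2*I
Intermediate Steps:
L = 85/314 (L = -340*(-1/1256) = 85/314 ≈ 0.27070)
g(U) = -1 + U
S(a, G) = 3 - G (S(a, G) = (-1 + 0)*G + 3 = -G + 3 = 3 - G)
sqrt(S(1259, L) - 2595909) = sqrt((3 - 1*85/314) - 2595909) = sqrt((3 - 85/314) - 2595909) = sqrt(857/314 - 2595909) = sqrt(-815114569/314) = I*sqrt(255945974666)/314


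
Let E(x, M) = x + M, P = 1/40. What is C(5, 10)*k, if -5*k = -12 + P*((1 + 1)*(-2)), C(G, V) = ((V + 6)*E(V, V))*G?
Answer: 3872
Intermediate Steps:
P = 1/40 ≈ 0.025000
E(x, M) = M + x
C(G, V) = 2*G*V*(6 + V) (C(G, V) = ((V + 6)*(V + V))*G = ((6 + V)*(2*V))*G = (2*V*(6 + V))*G = 2*G*V*(6 + V))
k = 121/50 (k = -(-12 + ((1 + 1)*(-2))/40)/5 = -(-12 + (2*(-2))/40)/5 = -(-12 + (1/40)*(-4))/5 = -(-12 - 1/10)/5 = -1/5*(-121/10) = 121/50 ≈ 2.4200)
C(5, 10)*k = (2*5*10*(6 + 10))*(121/50) = (2*5*10*16)*(121/50) = 1600*(121/50) = 3872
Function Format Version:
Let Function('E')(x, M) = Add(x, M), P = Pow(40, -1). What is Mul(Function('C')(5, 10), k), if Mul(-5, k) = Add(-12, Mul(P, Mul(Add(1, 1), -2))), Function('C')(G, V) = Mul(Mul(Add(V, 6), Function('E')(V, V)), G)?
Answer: 3872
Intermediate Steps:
P = Rational(1, 40) ≈ 0.025000
Function('E')(x, M) = Add(M, x)
Function('C')(G, V) = Mul(2, G, V, Add(6, V)) (Function('C')(G, V) = Mul(Mul(Add(V, 6), Add(V, V)), G) = Mul(Mul(Add(6, V), Mul(2, V)), G) = Mul(Mul(2, V, Add(6, V)), G) = Mul(2, G, V, Add(6, V)))
k = Rational(121, 50) (k = Mul(Rational(-1, 5), Add(-12, Mul(Rational(1, 40), Mul(Add(1, 1), -2)))) = Mul(Rational(-1, 5), Add(-12, Mul(Rational(1, 40), Mul(2, -2)))) = Mul(Rational(-1, 5), Add(-12, Mul(Rational(1, 40), -4))) = Mul(Rational(-1, 5), Add(-12, Rational(-1, 10))) = Mul(Rational(-1, 5), Rational(-121, 10)) = Rational(121, 50) ≈ 2.4200)
Mul(Function('C')(5, 10), k) = Mul(Mul(2, 5, 10, Add(6, 10)), Rational(121, 50)) = Mul(Mul(2, 5, 10, 16), Rational(121, 50)) = Mul(1600, Rational(121, 50)) = 3872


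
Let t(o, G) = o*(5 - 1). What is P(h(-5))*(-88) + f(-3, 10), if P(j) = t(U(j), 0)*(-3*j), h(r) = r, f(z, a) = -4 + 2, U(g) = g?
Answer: 26398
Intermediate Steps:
f(z, a) = -2
t(o, G) = 4*o (t(o, G) = o*4 = 4*o)
P(j) = -12*j² (P(j) = (4*j)*(-3*j) = -12*j²)
P(h(-5))*(-88) + f(-3, 10) = -12*(-5)²*(-88) - 2 = -12*25*(-88) - 2 = -300*(-88) - 2 = 26400 - 2 = 26398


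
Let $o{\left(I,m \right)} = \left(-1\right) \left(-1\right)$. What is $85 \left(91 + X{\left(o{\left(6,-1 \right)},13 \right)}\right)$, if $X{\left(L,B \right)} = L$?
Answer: $7820$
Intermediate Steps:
$o{\left(I,m \right)} = 1$
$85 \left(91 + X{\left(o{\left(6,-1 \right)},13 \right)}\right) = 85 \left(91 + 1\right) = 85 \cdot 92 = 7820$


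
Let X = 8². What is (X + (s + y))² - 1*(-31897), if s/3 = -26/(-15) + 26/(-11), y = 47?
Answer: 132500426/3025 ≈ 43802.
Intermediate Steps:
s = -104/55 (s = 3*(-26/(-15) + 26/(-11)) = 3*(-26*(-1/15) + 26*(-1/11)) = 3*(26/15 - 26/11) = 3*(-104/165) = -104/55 ≈ -1.8909)
X = 64
(X + (s + y))² - 1*(-31897) = (64 + (-104/55 + 47))² - 1*(-31897) = (64 + 2481/55)² + 31897 = (6001/55)² + 31897 = 36012001/3025 + 31897 = 132500426/3025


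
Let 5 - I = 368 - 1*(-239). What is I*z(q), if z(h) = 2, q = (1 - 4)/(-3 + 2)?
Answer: -1204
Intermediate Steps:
q = 3 (q = -3/(-1) = -3*(-1) = 3)
I = -602 (I = 5 - (368 - 1*(-239)) = 5 - (368 + 239) = 5 - 1*607 = 5 - 607 = -602)
I*z(q) = -602*2 = -1204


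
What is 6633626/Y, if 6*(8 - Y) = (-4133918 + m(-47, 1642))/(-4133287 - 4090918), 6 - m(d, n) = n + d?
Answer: 327337800703980/390626333 ≈ 8.3798e+5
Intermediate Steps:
m(d, n) = 6 - d - n (m(d, n) = 6 - (n + d) = 6 - (d + n) = 6 + (-d - n) = 6 - d - n)
Y = 390626333/49345230 (Y = 8 - (-4133918 + (6 - 1*(-47) - 1*1642))/(6*(-4133287 - 4090918)) = 8 - (-4133918 + (6 + 47 - 1642))/(6*(-8224205)) = 8 - (-4133918 - 1589)*(-1)/(6*8224205) = 8 - (-4135507)*(-1)/(6*8224205) = 8 - ⅙*4135507/8224205 = 8 - 4135507/49345230 = 390626333/49345230 ≈ 7.9162)
6633626/Y = 6633626/(390626333/49345230) = 6633626*(49345230/390626333) = 327337800703980/390626333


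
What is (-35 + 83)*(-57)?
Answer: -2736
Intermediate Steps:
(-35 + 83)*(-57) = 48*(-57) = -2736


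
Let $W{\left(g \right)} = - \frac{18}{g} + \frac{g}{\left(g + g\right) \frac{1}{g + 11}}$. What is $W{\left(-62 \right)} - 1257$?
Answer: $- \frac{79497}{62} \approx -1282.2$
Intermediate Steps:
$W{\left(g \right)} = \frac{11}{2} + \frac{g}{2} - \frac{18}{g}$ ($W{\left(g \right)} = - \frac{18}{g} + \frac{g}{2 g \frac{1}{11 + g}} = - \frac{18}{g} + g \frac{11 + g}{2 g} = - \frac{18}{g} + \left(\frac{11}{2} + \frac{g}{2}\right) = \frac{11}{2} + \frac{g}{2} - \frac{18}{g}$)
$W{\left(-62 \right)} - 1257 = \frac{-36 - 62 \left(11 - 62\right)}{2 \left(-62\right)} - 1257 = \frac{1}{2} \left(- \frac{1}{62}\right) \left(-36 - -3162\right) - 1257 = \frac{1}{2} \left(- \frac{1}{62}\right) \left(-36 + 3162\right) - 1257 = \frac{1}{2} \left(- \frac{1}{62}\right) 3126 - 1257 = - \frac{1563}{62} - 1257 = - \frac{79497}{62}$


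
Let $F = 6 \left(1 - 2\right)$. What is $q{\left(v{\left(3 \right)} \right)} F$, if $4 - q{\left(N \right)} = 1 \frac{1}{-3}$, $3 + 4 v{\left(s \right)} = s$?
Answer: $-26$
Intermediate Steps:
$v{\left(s \right)} = - \frac{3}{4} + \frac{s}{4}$
$q{\left(N \right)} = \frac{13}{3}$ ($q{\left(N \right)} = 4 - 1 \frac{1}{-3} = 4 - 1 \left(- \frac{1}{3}\right) = 4 - - \frac{1}{3} = 4 + \frac{1}{3} = \frac{13}{3}$)
$F = -6$ ($F = 6 \left(-1\right) = -6$)
$q{\left(v{\left(3 \right)} \right)} F = \frac{13}{3} \left(-6\right) = -26$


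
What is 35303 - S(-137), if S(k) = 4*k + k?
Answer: 35988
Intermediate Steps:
S(k) = 5*k
35303 - S(-137) = 35303 - 5*(-137) = 35303 - 1*(-685) = 35303 + 685 = 35988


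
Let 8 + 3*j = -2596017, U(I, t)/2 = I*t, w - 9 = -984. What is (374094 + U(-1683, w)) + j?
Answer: 8371807/3 ≈ 2.7906e+6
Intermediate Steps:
w = -975 (w = 9 - 984 = -975)
U(I, t) = 2*I*t (U(I, t) = 2*(I*t) = 2*I*t)
j = -2596025/3 (j = -8/3 + (⅓)*(-2596017) = -8/3 - 865339 = -2596025/3 ≈ -8.6534e+5)
(374094 + U(-1683, w)) + j = (374094 + 2*(-1683)*(-975)) - 2596025/3 = (374094 + 3281850) - 2596025/3 = 3655944 - 2596025/3 = 8371807/3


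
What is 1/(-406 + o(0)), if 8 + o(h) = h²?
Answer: -1/414 ≈ -0.0024155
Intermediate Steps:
o(h) = -8 + h²
1/(-406 + o(0)) = 1/(-406 + (-8 + 0²)) = 1/(-406 + (-8 + 0)) = 1/(-406 - 8) = 1/(-414) = -1/414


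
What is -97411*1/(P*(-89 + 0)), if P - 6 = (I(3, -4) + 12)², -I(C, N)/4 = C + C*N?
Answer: 97411/205590 ≈ 0.47381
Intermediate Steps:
I(C, N) = -4*C - 4*C*N (I(C, N) = -4*(C + C*N) = -4*C - 4*C*N)
P = 2310 (P = 6 + (-4*3*(1 - 4) + 12)² = 6 + (-4*3*(-3) + 12)² = 6 + (36 + 12)² = 6 + 48² = 6 + 2304 = 2310)
-97411*1/(P*(-89 + 0)) = -97411*1/(2310*(-89 + 0)) = -97411/((-89*2310)) = -97411/(-205590) = -97411*(-1/205590) = 97411/205590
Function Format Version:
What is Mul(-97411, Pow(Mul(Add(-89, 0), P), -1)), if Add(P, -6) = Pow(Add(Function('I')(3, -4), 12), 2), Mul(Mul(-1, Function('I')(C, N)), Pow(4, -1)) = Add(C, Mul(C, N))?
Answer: Rational(97411, 205590) ≈ 0.47381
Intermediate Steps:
Function('I')(C, N) = Add(Mul(-4, C), Mul(-4, C, N)) (Function('I')(C, N) = Mul(-4, Add(C, Mul(C, N))) = Add(Mul(-4, C), Mul(-4, C, N)))
P = 2310 (P = Add(6, Pow(Add(Mul(-4, 3, Add(1, -4)), 12), 2)) = Add(6, Pow(Add(Mul(-4, 3, -3), 12), 2)) = Add(6, Pow(Add(36, 12), 2)) = Add(6, Pow(48, 2)) = Add(6, 2304) = 2310)
Mul(-97411, Pow(Mul(Add(-89, 0), P), -1)) = Mul(-97411, Pow(Mul(Add(-89, 0), 2310), -1)) = Mul(-97411, Pow(Mul(-89, 2310), -1)) = Mul(-97411, Pow(-205590, -1)) = Mul(-97411, Rational(-1, 205590)) = Rational(97411, 205590)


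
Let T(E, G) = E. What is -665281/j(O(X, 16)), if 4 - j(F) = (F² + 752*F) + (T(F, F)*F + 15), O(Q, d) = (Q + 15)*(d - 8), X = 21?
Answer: 665281/382475 ≈ 1.7394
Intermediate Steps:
O(Q, d) = (-8 + d)*(15 + Q) (O(Q, d) = (15 + Q)*(-8 + d) = (-8 + d)*(15 + Q))
j(F) = -11 - 752*F - 2*F² (j(F) = 4 - ((F² + 752*F) + (F*F + 15)) = 4 - ((F² + 752*F) + (F² + 15)) = 4 - ((F² + 752*F) + (15 + F²)) = 4 - (15 + 2*F² + 752*F) = 4 + (-15 - 752*F - 2*F²) = -11 - 752*F - 2*F²)
-665281/j(O(X, 16)) = -665281/(-11 - 752*(-120 - 8*21 + 15*16 + 21*16) - 2*(-120 - 8*21 + 15*16 + 21*16)²) = -665281/(-11 - 752*(-120 - 168 + 240 + 336) - 2*(-120 - 168 + 240 + 336)²) = -665281/(-11 - 752*288 - 2*288²) = -665281/(-11 - 216576 - 2*82944) = -665281/(-11 - 216576 - 165888) = -665281/(-382475) = -665281*(-1/382475) = 665281/382475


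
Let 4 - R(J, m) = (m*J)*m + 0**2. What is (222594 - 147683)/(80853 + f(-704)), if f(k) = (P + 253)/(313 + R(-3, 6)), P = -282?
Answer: 31837175/34362496 ≈ 0.92651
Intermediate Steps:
R(J, m) = 4 - J*m**2 (R(J, m) = 4 - ((m*J)*m + 0**2) = 4 - ((J*m)*m + 0) = 4 - (J*m**2 + 0) = 4 - J*m**2)
f(k) = -29/425 (f(k) = (-282 + 253)/(313 + (4 - 1*(-3)*6**2)) = -29/(313 + (4 - 1*(-3)*36)) = -29/(313 + (4 + 108)) = -29/(313 + 112) = -29/425)
(222594 - 147683)/(80853 + f(-704)) = (222594 - 147683)/(80853 - 29/425) = 74911/(34362496/425) = 74911*(425/34362496) = 31837175/34362496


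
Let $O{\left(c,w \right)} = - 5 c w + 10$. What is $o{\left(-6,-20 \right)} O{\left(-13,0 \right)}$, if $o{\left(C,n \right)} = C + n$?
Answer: $-260$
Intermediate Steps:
$O{\left(c,w \right)} = 10 - 5 c w$ ($O{\left(c,w \right)} = - 5 c w + 10 = 10 - 5 c w$)
$o{\left(-6,-20 \right)} O{\left(-13,0 \right)} = \left(-6 - 20\right) \left(10 - \left(-65\right) 0\right) = - 26 \left(10 + 0\right) = \left(-26\right) 10 = -260$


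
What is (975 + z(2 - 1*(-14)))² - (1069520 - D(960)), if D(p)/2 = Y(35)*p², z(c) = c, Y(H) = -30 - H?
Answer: -119895439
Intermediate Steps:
D(p) = -130*p² (D(p) = 2*((-30 - 1*35)*p²) = 2*((-30 - 35)*p²) = 2*(-65*p²) = -130*p²)
(975 + z(2 - 1*(-14)))² - (1069520 - D(960)) = (975 + (2 - 1*(-14)))² - (1069520 - (-130)*960²) = (975 + (2 + 14))² - (1069520 - (-130)*921600) = (975 + 16)² - (1069520 - 1*(-119808000)) = 991² - (1069520 + 119808000) = 982081 - 1*120877520 = 982081 - 120877520 = -119895439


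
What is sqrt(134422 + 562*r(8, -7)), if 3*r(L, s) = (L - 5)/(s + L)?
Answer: 2*sqrt(33746) ≈ 367.40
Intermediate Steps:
r(L, s) = (-5 + L)/(3*(L + s)) (r(L, s) = ((L - 5)/(s + L))/3 = ((-5 + L)/(L + s))/3 = (-5 + L)/(3*(L + s)))
sqrt(134422 + 562*r(8, -7)) = sqrt(134422 + 562*((-5 + 8)/(3*(8 - 7)))) = sqrt(134422 + 562*((1/3)*3/1)) = sqrt(134422 + 562*((1/3)*1*3)) = sqrt(134422 + 562*1) = sqrt(134422 + 562) = sqrt(134984) = 2*sqrt(33746)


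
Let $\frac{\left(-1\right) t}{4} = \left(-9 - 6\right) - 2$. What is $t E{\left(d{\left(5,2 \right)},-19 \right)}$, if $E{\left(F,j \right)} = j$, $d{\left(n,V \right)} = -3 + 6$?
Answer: $-1292$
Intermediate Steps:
$d{\left(n,V \right)} = 3$
$t = 68$ ($t = - 4 \left(\left(-9 - 6\right) - 2\right) = - 4 \left(-15 - 2\right) = \left(-4\right) \left(-17\right) = 68$)
$t E{\left(d{\left(5,2 \right)},-19 \right)} = 68 \left(-19\right) = -1292$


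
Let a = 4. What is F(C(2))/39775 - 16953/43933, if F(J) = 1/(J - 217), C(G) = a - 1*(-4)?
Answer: -140929909108/365213930675 ≈ -0.38588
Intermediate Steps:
C(G) = 8 (C(G) = 4 - 1*(-4) = 4 + 4 = 8)
F(J) = 1/(-217 + J)
F(C(2))/39775 - 16953/43933 = 1/((-217 + 8)*39775) - 16953/43933 = (1/39775)/(-209) - 16953*1/43933 = -1/209*1/39775 - 16953/43933 = -1/8312975 - 16953/43933 = -140929909108/365213930675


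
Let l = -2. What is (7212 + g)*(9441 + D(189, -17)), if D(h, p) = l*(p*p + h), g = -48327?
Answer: -348860775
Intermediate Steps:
D(h, p) = -2*h - 2*p**2 (D(h, p) = -2*(p*p + h) = -2*(p**2 + h) = -2*(h + p**2) = -2*h - 2*p**2)
(7212 + g)*(9441 + D(189, -17)) = (7212 - 48327)*(9441 + (-2*189 - 2*(-17)**2)) = -41115*(9441 + (-378 - 2*289)) = -41115*(9441 + (-378 - 578)) = -41115*(9441 - 956) = -41115*8485 = -348860775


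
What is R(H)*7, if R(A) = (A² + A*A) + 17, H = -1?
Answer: 133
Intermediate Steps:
R(A) = 17 + 2*A² (R(A) = (A² + A²) + 17 = 2*A² + 17 = 17 + 2*A²)
R(H)*7 = (17 + 2*(-1)²)*7 = (17 + 2*1)*7 = (17 + 2)*7 = 19*7 = 133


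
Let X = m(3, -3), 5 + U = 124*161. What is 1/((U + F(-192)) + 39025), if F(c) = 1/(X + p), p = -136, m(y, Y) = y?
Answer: 133/7844871 ≈ 1.6954e-5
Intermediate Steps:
U = 19959 (U = -5 + 124*161 = -5 + 19964 = 19959)
X = 3
F(c) = -1/133 (F(c) = 1/(3 - 136) = 1/(-133) = -1/133)
1/((U + F(-192)) + 39025) = 1/((19959 - 1/133) + 39025) = 1/(2654546/133 + 39025) = 1/(7844871/133) = 133/7844871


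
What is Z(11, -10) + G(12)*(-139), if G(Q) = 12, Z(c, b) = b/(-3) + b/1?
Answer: -5024/3 ≈ -1674.7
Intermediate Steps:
Z(c, b) = 2*b/3 (Z(c, b) = b*(-1/3) + b*1 = -b/3 + b = 2*b/3)
Z(11, -10) + G(12)*(-139) = (2/3)*(-10) + 12*(-139) = -20/3 - 1668 = -5024/3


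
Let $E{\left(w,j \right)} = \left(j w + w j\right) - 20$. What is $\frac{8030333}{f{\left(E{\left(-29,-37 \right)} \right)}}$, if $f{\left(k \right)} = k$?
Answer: $\frac{8030333}{2126} \approx 3777.2$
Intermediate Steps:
$E{\left(w,j \right)} = -20 + 2 j w$ ($E{\left(w,j \right)} = \left(j w + j w\right) - 20 = 2 j w - 20 = -20 + 2 j w$)
$\frac{8030333}{f{\left(E{\left(-29,-37 \right)} \right)}} = \frac{8030333}{-20 + 2 \left(-37\right) \left(-29\right)} = \frac{8030333}{-20 + 2146} = \frac{8030333}{2126}$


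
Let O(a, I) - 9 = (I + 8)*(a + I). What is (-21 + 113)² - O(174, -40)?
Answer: 12743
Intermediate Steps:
O(a, I) = 9 + (8 + I)*(I + a) (O(a, I) = 9 + (I + 8)*(a + I) = 9 + (8 + I)*(I + a))
(-21 + 113)² - O(174, -40) = (-21 + 113)² - (9 + (-40)² + 8*(-40) + 8*174 - 40*174) = 92² - (9 + 1600 - 320 + 1392 - 6960) = 8464 - 1*(-4279) = 8464 + 4279 = 12743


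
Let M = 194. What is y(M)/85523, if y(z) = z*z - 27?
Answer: 37609/85523 ≈ 0.43975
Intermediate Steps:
y(z) = -27 + z**2 (y(z) = z**2 - 27 = -27 + z**2)
y(M)/85523 = (-27 + 194**2)/85523 = (-27 + 37636)*(1/85523) = 37609*(1/85523) = 37609/85523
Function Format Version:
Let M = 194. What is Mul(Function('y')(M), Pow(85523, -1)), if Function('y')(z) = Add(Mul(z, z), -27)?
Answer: Rational(37609, 85523) ≈ 0.43975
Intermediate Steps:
Function('y')(z) = Add(-27, Pow(z, 2)) (Function('y')(z) = Add(Pow(z, 2), -27) = Add(-27, Pow(z, 2)))
Mul(Function('y')(M), Pow(85523, -1)) = Mul(Add(-27, Pow(194, 2)), Pow(85523, -1)) = Mul(Add(-27, 37636), Rational(1, 85523)) = Mul(37609, Rational(1, 85523)) = Rational(37609, 85523)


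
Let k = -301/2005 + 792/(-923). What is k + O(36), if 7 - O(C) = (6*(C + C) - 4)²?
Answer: -338991969638/1850615 ≈ -1.8318e+5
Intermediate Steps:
k = -1865783/1850615 (k = -301*1/2005 + 792*(-1/923) = -301/2005 - 792/923 = -1865783/1850615 ≈ -1.0082)
O(C) = 7 - (-4 + 12*C)² (O(C) = 7 - (6*(C + C) - 4)² = 7 - (6*(2*C) - 4)² = 7 - (12*C - 4)² = 7 - (-4 + 12*C)²)
k + O(36) = -1865783/1850615 + (7 - 16*(-1 + 3*36)²) = -1865783/1850615 + (7 - 16*(-1 + 108)²) = -1865783/1850615 + (7 - 16*107²) = -1865783/1850615 + (7 - 16*11449) = -1865783/1850615 + (7 - 183184) = -1865783/1850615 - 183177 = -338991969638/1850615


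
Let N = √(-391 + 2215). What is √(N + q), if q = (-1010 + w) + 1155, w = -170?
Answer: √(-25 + 4*√114) ≈ 4.2081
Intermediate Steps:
q = -25 (q = (-1010 - 170) + 1155 = -1180 + 1155 = -25)
N = 4*√114 (N = √1824 = 4*√114 ≈ 42.708)
√(N + q) = √(4*√114 - 25) = √(-25 + 4*√114)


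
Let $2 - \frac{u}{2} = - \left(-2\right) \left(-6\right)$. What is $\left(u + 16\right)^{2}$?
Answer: $1936$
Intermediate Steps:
$u = 28$ ($u = 4 - 2 \left(- \left(-2\right) \left(-6\right)\right) = 4 - 2 \left(\left(-1\right) 12\right) = 4 - -24 = 4 + 24 = 28$)
$\left(u + 16\right)^{2} = \left(28 + 16\right)^{2} = 44^{2} = 1936$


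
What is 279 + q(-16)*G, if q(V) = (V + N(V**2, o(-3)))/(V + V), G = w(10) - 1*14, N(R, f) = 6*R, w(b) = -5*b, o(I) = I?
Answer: 3319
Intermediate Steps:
G = -64 (G = -5*10 - 1*14 = -50 - 14 = -64)
q(V) = (V + 6*V**2)/(2*V) (q(V) = (V + 6*V**2)/(V + V) = (V + 6*V**2)/((2*V)) = (V + 6*V**2)*(1/(2*V)) = (V + 6*V**2)/(2*V))
279 + q(-16)*G = 279 + (1/2 + 3*(-16))*(-64) = 279 + (1/2 - 48)*(-64) = 279 - 95/2*(-64) = 279 + 3040 = 3319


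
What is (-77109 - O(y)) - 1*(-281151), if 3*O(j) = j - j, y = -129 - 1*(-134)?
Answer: 204042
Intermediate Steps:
y = 5 (y = -129 + 134 = 5)
O(j) = 0 (O(j) = (j - j)/3 = (1/3)*0 = 0)
(-77109 - O(y)) - 1*(-281151) = (-77109 - 1*0) - 1*(-281151) = (-77109 + 0) + 281151 = -77109 + 281151 = 204042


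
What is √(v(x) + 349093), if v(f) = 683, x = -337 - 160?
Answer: 12*√2429 ≈ 591.42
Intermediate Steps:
x = -497
√(v(x) + 349093) = √(683 + 349093) = √349776 = 12*√2429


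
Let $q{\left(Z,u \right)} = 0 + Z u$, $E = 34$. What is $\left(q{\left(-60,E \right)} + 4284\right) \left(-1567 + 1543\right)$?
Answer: $-53856$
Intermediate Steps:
$q{\left(Z,u \right)} = Z u$
$\left(q{\left(-60,E \right)} + 4284\right) \left(-1567 + 1543\right) = \left(\left(-60\right) 34 + 4284\right) \left(-1567 + 1543\right) = \left(-2040 + 4284\right) \left(-24\right) = 2244 \left(-24\right) = -53856$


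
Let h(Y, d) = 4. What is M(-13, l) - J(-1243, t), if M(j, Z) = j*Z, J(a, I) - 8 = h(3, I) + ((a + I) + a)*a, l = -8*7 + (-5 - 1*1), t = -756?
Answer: -4029012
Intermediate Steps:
l = -62 (l = -56 + (-5 - 1) = -56 - 6 = -62)
J(a, I) = 12 + a*(I + 2*a) (J(a, I) = 8 + (4 + ((a + I) + a)*a) = 8 + (4 + ((I + a) + a)*a) = 8 + (4 + (I + 2*a)*a) = 8 + (4 + a*(I + 2*a)) = 12 + a*(I + 2*a))
M(j, Z) = Z*j
M(-13, l) - J(-1243, t) = -62*(-13) - (12 + 2*(-1243)² - 756*(-1243)) = 806 - (12 + 2*1545049 + 939708) = 806 - (12 + 3090098 + 939708) = 806 - 1*4029818 = 806 - 4029818 = -4029012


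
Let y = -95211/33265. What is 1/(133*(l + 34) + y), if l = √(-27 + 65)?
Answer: 5000698143535/21855034154155211 - 147172509925*√38/21855034154155211 ≈ 0.00018730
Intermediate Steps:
y = -95211/33265 (y = -95211*1/33265 = -95211/33265 ≈ -2.8622)
l = √38 ≈ 6.1644
1/(133*(l + 34) + y) = 1/(133*(√38 + 34) - 95211/33265) = 1/(133*(34 + √38) - 95211/33265) = 1/((4522 + 133*√38) - 95211/33265) = 1/(150329119/33265 + 133*√38)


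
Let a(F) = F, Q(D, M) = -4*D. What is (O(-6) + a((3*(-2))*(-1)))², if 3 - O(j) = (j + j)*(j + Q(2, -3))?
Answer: 25281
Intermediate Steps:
O(j) = 3 - 2*j*(-8 + j) (O(j) = 3 - (j + j)*(j - 4*2) = 3 - 2*j*(j - 8) = 3 - 2*j*(-8 + j))
(O(-6) + a((3*(-2))*(-1)))² = ((3 - 2*(-6)² + 16*(-6)) + (3*(-2))*(-1))² = ((3 - 2*36 - 96) - 6*(-1))² = ((3 - 72 - 96) + 6)² = (-165 + 6)² = (-159)² = 25281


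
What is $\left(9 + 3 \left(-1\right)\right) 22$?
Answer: $132$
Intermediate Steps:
$\left(9 + 3 \left(-1\right)\right) 22 = \left(9 - 3\right) 22 = 6 \cdot 22 = 132$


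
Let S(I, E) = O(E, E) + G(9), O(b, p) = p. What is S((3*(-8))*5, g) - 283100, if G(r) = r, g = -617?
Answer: -283708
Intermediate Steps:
S(I, E) = 9 + E (S(I, E) = E + 9 = 9 + E)
S((3*(-8))*5, g) - 283100 = (9 - 617) - 283100 = -608 - 283100 = -283708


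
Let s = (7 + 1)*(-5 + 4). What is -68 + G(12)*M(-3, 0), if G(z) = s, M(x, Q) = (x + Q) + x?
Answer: -20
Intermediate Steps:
M(x, Q) = Q + 2*x (M(x, Q) = (Q + x) + x = Q + 2*x)
s = -8 (s = 8*(-1) = -8)
G(z) = -8
-68 + G(12)*M(-3, 0) = -68 - 8*(0 + 2*(-3)) = -68 - 8*(0 - 6) = -68 - 8*(-6) = -68 + 48 = -20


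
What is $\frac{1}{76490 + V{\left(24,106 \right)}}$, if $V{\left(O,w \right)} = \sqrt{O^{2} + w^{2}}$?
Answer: $\frac{38245}{2925354144} - \frac{\sqrt{2953}}{2925354144} \approx 1.3055 \cdot 10^{-5}$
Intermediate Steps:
$\frac{1}{76490 + V{\left(24,106 \right)}} = \frac{1}{76490 + \sqrt{24^{2} + 106^{2}}} = \frac{1}{76490 + \sqrt{576 + 11236}} = \frac{1}{76490 + \sqrt{11812}} = \frac{1}{76490 + 2 \sqrt{2953}}$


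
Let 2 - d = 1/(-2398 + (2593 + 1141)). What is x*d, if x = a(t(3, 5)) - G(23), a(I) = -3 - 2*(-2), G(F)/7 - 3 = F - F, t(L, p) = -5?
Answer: -13355/334 ≈ -39.985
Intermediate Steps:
G(F) = 21 (G(F) = 21 + 7*(F - F) = 21 + 7*0 = 21 + 0 = 21)
a(I) = 1 (a(I) = -3 + 4 = 1)
x = -20 (x = 1 - 1*21 = 1 - 21 = -20)
d = 2671/1336 (d = 2 - 1/(-2398 + (2593 + 1141)) = 2 - 1/(-2398 + 3734) = 2 - 1/1336 = 2671/1336 ≈ 1.9993)
x*d = -20*2671/1336 = -13355/334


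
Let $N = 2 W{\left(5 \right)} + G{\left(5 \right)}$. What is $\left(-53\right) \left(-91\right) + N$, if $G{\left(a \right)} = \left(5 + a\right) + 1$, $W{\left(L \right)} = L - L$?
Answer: $4834$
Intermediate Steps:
$W{\left(L \right)} = 0$
$G{\left(a \right)} = 6 + a$
$N = 11$ ($N = 2 \cdot 0 + \left(6 + 5\right) = 0 + 11 = 11$)
$\left(-53\right) \left(-91\right) + N = \left(-53\right) \left(-91\right) + 11 = 4823 + 11 = 4834$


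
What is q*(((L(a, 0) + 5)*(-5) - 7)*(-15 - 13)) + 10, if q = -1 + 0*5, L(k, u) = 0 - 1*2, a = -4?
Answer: -606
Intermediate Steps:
L(k, u) = -2 (L(k, u) = 0 - 2 = -2)
q = -1 (q = -1 + 0 = -1)
q*(((L(a, 0) + 5)*(-5) - 7)*(-15 - 13)) + 10 = -((-2 + 5)*(-5) - 7)*(-15 - 13) + 10 = -(3*(-5) - 7)*(-28) + 10 = -(-15 - 7)*(-28) + 10 = -(-22)*(-28) + 10 = -1*616 + 10 = -616 + 10 = -606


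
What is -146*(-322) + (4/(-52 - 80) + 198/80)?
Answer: 62059067/1320 ≈ 47014.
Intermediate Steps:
-146*(-322) + (4/(-52 - 80) + 198/80) = 47012 + (4/(-132) + 198*(1/80)) = 47012 + (4*(-1/132) + 99/40) = 47012 + (-1/33 + 99/40) = 47012 + 3227/1320 = 62059067/1320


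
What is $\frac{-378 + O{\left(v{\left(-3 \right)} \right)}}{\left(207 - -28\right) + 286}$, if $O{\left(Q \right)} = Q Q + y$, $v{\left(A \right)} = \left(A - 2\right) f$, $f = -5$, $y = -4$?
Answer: $\frac{243}{521} \approx 0.46641$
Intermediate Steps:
$v{\left(A \right)} = 10 - 5 A$ ($v{\left(A \right)} = \left(A - 2\right) \left(-5\right) = \left(-2 + A\right) \left(-5\right) = 10 - 5 A$)
$O{\left(Q \right)} = -4 + Q^{2}$ ($O{\left(Q \right)} = Q Q - 4 = Q^{2} - 4 = -4 + Q^{2}$)
$\frac{-378 + O{\left(v{\left(-3 \right)} \right)}}{\left(207 - -28\right) + 286} = \frac{-378 - \left(4 - \left(10 - -15\right)^{2}\right)}{\left(207 - -28\right) + 286} = \frac{-378 - \left(4 - \left(10 + 15\right)^{2}\right)}{\left(207 + 28\right) + 286} = \frac{-378 - \left(4 - 25^{2}\right)}{235 + 286} = \frac{-378 + \left(-4 + 625\right)}{521} = \left(-378 + 621\right) \frac{1}{521} = 243 \cdot \frac{1}{521} = \frac{243}{521}$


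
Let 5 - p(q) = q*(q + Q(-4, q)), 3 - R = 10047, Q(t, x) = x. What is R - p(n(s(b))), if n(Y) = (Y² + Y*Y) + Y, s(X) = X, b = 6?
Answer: 2119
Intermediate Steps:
R = -10044 (R = 3 - 1*10047 = 3 - 10047 = -10044)
n(Y) = Y + 2*Y² (n(Y) = (Y² + Y²) + Y = 2*Y² + Y = Y + 2*Y²)
p(q) = 5 - 2*q² (p(q) = 5 - q*(q + q) = 5 - q*2*q = 5 - 2*q²)
R - p(n(s(b))) = -10044 - (5 - 2*36*(1 + 2*6)²) = -10044 - (5 - 2*36*(1 + 12)²) = -10044 - (5 - 2*(6*13)²) = -10044 - (5 - 2*78²) = -10044 - (5 - 2*6084) = -10044 - (5 - 12168) = -10044 - 1*(-12163) = -10044 + 12163 = 2119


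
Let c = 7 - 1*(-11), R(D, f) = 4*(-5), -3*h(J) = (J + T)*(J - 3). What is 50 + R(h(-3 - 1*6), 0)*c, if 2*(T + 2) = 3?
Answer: -310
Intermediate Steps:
T = -1/2 (T = -2 + (1/2)*3 = -2 + 3/2 = -1/2 ≈ -0.50000)
h(J) = -(-3 + J)*(-1/2 + J)/3 (h(J) = -(J - 1/2)*(J - 3)/3 = -(-1/2 + J)*(-3 + J)/3 = -(-3 + J)*(-1/2 + J)/3)
R(D, f) = -20
c = 18 (c = 7 + 11 = 18)
50 + R(h(-3 - 1*6), 0)*c = 50 - 20*18 = 50 - 360 = -310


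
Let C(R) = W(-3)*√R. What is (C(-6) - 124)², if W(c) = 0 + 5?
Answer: 15226 - 1240*I*√6 ≈ 15226.0 - 3037.4*I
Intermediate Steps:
W(c) = 5
C(R) = 5*√R
(C(-6) - 124)² = (5*√(-6) - 124)² = (5*(I*√6) - 124)² = (5*I*√6 - 124)² = (-124 + 5*I*√6)²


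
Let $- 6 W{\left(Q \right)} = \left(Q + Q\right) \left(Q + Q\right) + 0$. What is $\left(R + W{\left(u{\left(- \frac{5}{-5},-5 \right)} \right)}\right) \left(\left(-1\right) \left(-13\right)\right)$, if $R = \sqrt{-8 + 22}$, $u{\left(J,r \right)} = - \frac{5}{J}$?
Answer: $- \frac{650}{3} + 13 \sqrt{14} \approx -168.03$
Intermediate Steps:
$W{\left(Q \right)} = - \frac{2 Q^{2}}{3}$ ($W{\left(Q \right)} = - \frac{\left(Q + Q\right) \left(Q + Q\right) + 0}{6} = - \frac{2 Q 2 Q + 0}{6} = - \frac{4 Q^{2} + 0}{6} = - \frac{4 Q^{2}}{6} = - \frac{2 Q^{2}}{3}$)
$R = \sqrt{14} \approx 3.7417$
$\left(R + W{\left(u{\left(- \frac{5}{-5},-5 \right)} \right)}\right) \left(\left(-1\right) \left(-13\right)\right) = \left(\sqrt{14} - \frac{2 \left(- \frac{5}{\left(-5\right) \frac{1}{-5}}\right)^{2}}{3}\right) \left(\left(-1\right) \left(-13\right)\right) = \left(\sqrt{14} - \frac{2 \left(- \frac{5}{\left(-5\right) \left(- \frac{1}{5}\right)}\right)^{2}}{3}\right) 13 = \left(\sqrt{14} - \frac{2 \left(- \frac{5}{1}\right)^{2}}{3}\right) 13 = \left(\sqrt{14} - \frac{2 \left(\left(-5\right) 1\right)^{2}}{3}\right) 13 = \left(\sqrt{14} - \frac{2 \left(-5\right)^{2}}{3}\right) 13 = \left(\sqrt{14} - \frac{50}{3}\right) 13 = \left(- \frac{50}{3} + \sqrt{14}\right) 13 = - \frac{650}{3} + 13 \sqrt{14}$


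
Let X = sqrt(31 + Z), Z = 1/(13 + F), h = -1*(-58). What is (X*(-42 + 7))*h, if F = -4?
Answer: -4060*sqrt(70)/3 ≈ -11323.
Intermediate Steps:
h = 58
Z = 1/9 (Z = 1/(13 - 4) = 1/9 ≈ 0.11111)
X = 2*sqrt(70)/3 (X = sqrt(31 + 1/9) = sqrt(280/9) = 2*sqrt(70)/3 ≈ 5.5777)
(X*(-42 + 7))*h = ((2*sqrt(70)/3)*(-42 + 7))*58 = ((2*sqrt(70)/3)*(-35))*58 = -70*sqrt(70)/3*58 = -4060*sqrt(70)/3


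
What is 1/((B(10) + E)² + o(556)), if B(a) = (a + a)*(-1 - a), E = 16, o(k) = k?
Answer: 1/42172 ≈ 2.3712e-5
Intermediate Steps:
B(a) = 2*a*(-1 - a) (B(a) = (2*a)*(-1 - a) = 2*a*(-1 - a))
1/((B(10) + E)² + o(556)) = 1/((-2*10*(1 + 10) + 16)² + 556) = 1/((-2*10*11 + 16)² + 556) = 1/((-220 + 16)² + 556) = 1/((-204)² + 556) = 1/(41616 + 556) = 1/42172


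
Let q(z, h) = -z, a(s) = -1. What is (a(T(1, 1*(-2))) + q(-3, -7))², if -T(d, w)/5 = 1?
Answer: 4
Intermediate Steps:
T(d, w) = -5 (T(d, w) = -5*1 = -5)
(a(T(1, 1*(-2))) + q(-3, -7))² = (-1 - 1*(-3))² = (-1 + 3)² = 2² = 4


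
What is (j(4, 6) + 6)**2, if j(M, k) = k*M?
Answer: 900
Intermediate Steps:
j(M, k) = M*k
(j(4, 6) + 6)**2 = (4*6 + 6)**2 = (24 + 6)**2 = 30**2 = 900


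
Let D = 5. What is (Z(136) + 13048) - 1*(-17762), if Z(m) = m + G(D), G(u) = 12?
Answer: 30958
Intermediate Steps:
Z(m) = 12 + m (Z(m) = m + 12 = 12 + m)
(Z(136) + 13048) - 1*(-17762) = ((12 + 136) + 13048) - 1*(-17762) = (148 + 13048) + 17762 = 13196 + 17762 = 30958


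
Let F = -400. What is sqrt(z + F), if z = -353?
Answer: I*sqrt(753) ≈ 27.441*I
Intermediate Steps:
sqrt(z + F) = sqrt(-353 - 400) = sqrt(-753) = I*sqrt(753)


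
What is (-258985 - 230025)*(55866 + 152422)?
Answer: -101854914880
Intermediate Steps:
(-258985 - 230025)*(55866 + 152422) = -489010*208288 = -101854914880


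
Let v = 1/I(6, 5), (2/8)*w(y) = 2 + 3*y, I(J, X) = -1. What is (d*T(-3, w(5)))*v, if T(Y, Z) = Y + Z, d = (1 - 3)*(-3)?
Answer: -390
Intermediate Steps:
w(y) = 8 + 12*y (w(y) = 4*(2 + 3*y) = 8 + 12*y)
v = -1 (v = 1/(-1) = -1)
d = 6 (d = -2*(-3) = 6)
(d*T(-3, w(5)))*v = (6*(-3 + (8 + 12*5)))*(-1) = (6*(-3 + (8 + 60)))*(-1) = (6*(-3 + 68))*(-1) = (6*65)*(-1) = 390*(-1) = -390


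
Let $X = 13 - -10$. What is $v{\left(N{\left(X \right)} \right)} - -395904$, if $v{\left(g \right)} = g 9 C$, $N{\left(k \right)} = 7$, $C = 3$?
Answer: $396093$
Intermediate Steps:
$X = 23$ ($X = 13 + 10 = 23$)
$v{\left(g \right)} = 27 g$ ($v{\left(g \right)} = g 9 \cdot 3 = 9 g 3 = 27 g$)
$v{\left(N{\left(X \right)} \right)} - -395904 = 27 \cdot 7 - -395904 = 189 + 395904 = 396093$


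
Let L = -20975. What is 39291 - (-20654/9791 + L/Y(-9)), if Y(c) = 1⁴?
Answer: 590085060/9791 ≈ 60268.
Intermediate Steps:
Y(c) = 1
39291 - (-20654/9791 + L/Y(-9)) = 39291 - (-20654/9791 - 20975/1) = 39291 - (-20654*1/9791 - 20975*1) = 39291 - (-20654/9791 - 20975) = 39291 - 1*(-205386879/9791) = 39291 + 205386879/9791 = 590085060/9791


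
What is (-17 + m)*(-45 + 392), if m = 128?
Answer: 38517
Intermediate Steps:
(-17 + m)*(-45 + 392) = (-17 + 128)*(-45 + 392) = 111*347 = 38517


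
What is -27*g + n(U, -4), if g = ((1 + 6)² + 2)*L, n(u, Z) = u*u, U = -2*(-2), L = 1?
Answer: -1361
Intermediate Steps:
U = 4
n(u, Z) = u²
g = 51 (g = ((1 + 6)² + 2)*1 = (7² + 2)*1 = (49 + 2)*1 = 51*1 = 51)
-27*g + n(U, -4) = -27*51 + 4² = -1377 + 16 = -1361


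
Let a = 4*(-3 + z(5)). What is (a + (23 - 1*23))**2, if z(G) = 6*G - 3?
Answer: 9216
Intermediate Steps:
z(G) = -3 + 6*G
a = 96 (a = 4*(-3 + (-3 + 6*5)) = 4*(-3 + (-3 + 30)) = 4*(-3 + 27) = 4*24 = 96)
(a + (23 - 1*23))**2 = (96 + (23 - 1*23))**2 = (96 + (23 - 23))**2 = (96 + 0)**2 = 96**2 = 9216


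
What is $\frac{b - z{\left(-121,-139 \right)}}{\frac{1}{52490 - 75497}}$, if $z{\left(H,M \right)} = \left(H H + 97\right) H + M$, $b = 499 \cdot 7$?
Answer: $-41111898510$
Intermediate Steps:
$b = 3493$
$z{\left(H,M \right)} = M + H \left(97 + H^{2}\right)$ ($z{\left(H,M \right)} = \left(H^{2} + 97\right) H + M = \left(97 + H^{2}\right) H + M = H \left(97 + H^{2}\right) + M = M + H \left(97 + H^{2}\right)$)
$\frac{b - z{\left(-121,-139 \right)}}{\frac{1}{52490 - 75497}} = \frac{3493 - \left(-139 + \left(-121\right)^{3} + 97 \left(-121\right)\right)}{\frac{1}{52490 - 75497}} = \frac{3493 - \left(-139 - 1771561 - 11737\right)}{\frac{1}{-23007}} = \frac{3493 - -1783437}{- \frac{1}{23007}} = \left(3493 + 1783437\right) \left(-23007\right) = 1786930 \left(-23007\right) = -41111898510$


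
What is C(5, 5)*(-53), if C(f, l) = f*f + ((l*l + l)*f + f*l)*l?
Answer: -47700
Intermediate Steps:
C(f, l) = f² + l*(f*l + f*(l + l²)) (C(f, l) = f² + ((l² + l)*f + f*l)*l = f² + ((l + l²)*f + f*l)*l = f² + (f*(l + l²) + f*l)*l = f² + (f*l + f*(l + l²))*l = f² + l*(f*l + f*(l + l²)))
C(5, 5)*(-53) = (5*(5 + 5³ + 2*5²))*(-53) = (5*(5 + 125 + 2*25))*(-53) = (5*(5 + 125 + 50))*(-53) = (5*180)*(-53) = 900*(-53) = -47700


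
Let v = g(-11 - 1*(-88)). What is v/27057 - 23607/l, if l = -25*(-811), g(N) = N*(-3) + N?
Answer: -641856949/548580675 ≈ -1.1700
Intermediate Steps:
g(N) = -2*N (g(N) = -3*N + N = -2*N)
v = -154 (v = -2*(-11 - 1*(-88)) = -2*(-11 + 88) = -2*77 = -154)
l = 20275
v/27057 - 23607/l = -154/27057 - 23607/20275 = -641856949/548580675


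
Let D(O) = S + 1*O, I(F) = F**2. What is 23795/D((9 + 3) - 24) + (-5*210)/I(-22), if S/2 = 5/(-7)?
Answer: -10089520/5687 ≈ -1774.1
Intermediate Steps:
S = -10/7 (S = 2*(5/(-7)) = 2*(5*(-1/7)) = 2*(-5/7) = -10/7 ≈ -1.4286)
D(O) = -10/7 + O (D(O) = -10/7 + 1*O = -10/7 + O)
23795/D((9 + 3) - 24) + (-5*210)/I(-22) = 23795/(-10/7 + ((9 + 3) - 24)) + (-5*210)/((-22)**2) = 23795/(-10/7 + (12 - 24)) - 1050/484 = 23795/(-10/7 - 12) - 1050*1/484 = 23795/(-94/7) - 525/242 = 23795*(-7/94) - 525/242 = -166565/94 - 525/242 = -10089520/5687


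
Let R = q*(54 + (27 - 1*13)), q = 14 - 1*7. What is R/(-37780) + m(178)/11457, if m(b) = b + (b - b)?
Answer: 317827/108211365 ≈ 0.0029371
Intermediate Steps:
q = 7 (q = 14 - 7 = 7)
m(b) = b (m(b) = b + 0 = b)
R = 476 (R = 7*(54 + (27 - 1*13)) = 7*(54 + (27 - 13)) = 7*(54 + 14) = 7*68 = 476)
R/(-37780) + m(178)/11457 = 476/(-37780) + 178/11457 = 476*(-1/37780) + 178*(1/11457) = -119/9445 + 178/11457 = 317827/108211365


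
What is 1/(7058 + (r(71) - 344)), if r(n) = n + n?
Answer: 1/6856 ≈ 0.00014586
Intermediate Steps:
r(n) = 2*n
1/(7058 + (r(71) - 344)) = 1/(7058 + (2*71 - 344)) = 1/(7058 + (142 - 344)) = 1/(7058 - 202) = 1/6856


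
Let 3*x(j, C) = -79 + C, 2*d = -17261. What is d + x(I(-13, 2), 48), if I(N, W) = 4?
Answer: -51845/6 ≈ -8640.8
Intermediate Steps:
d = -17261/2 (d = (1/2)*(-17261) = -17261/2 ≈ -8630.5)
x(j, C) = -79/3 + C/3 (x(j, C) = (-79 + C)/3 = -79/3 + C/3)
d + x(I(-13, 2), 48) = -17261/2 + (-79/3 + (1/3)*48) = -17261/2 + (-79/3 + 16) = -17261/2 - 31/3 = -51845/6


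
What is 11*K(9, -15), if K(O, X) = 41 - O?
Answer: 352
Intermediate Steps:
11*K(9, -15) = 11*(41 - 1*9) = 11*(41 - 9) = 11*32 = 352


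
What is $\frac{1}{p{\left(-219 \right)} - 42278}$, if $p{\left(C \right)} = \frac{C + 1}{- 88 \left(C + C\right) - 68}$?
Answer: $- \frac{19238}{813344273} \approx -2.3653 \cdot 10^{-5}$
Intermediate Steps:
$p{\left(C \right)} = \frac{1 + C}{-68 - 176 C}$ ($p{\left(C \right)} = \frac{1 + C}{- 88 \cdot 2 C - 68} = \frac{1 + C}{- 176 C - 68} = \frac{1 + C}{-68 - 176 C}$)
$\frac{1}{p{\left(-219 \right)} - 42278} = \frac{1}{\frac{-1 - -219}{4 \left(17 + 44 \left(-219\right)\right)} - 42278} = \frac{1}{\frac{-1 + 219}{4 \left(17 - 9636\right)} - 42278} = \frac{1}{\frac{1}{4} \frac{1}{-9619} \cdot 218 - 42278} = \frac{1}{\frac{1}{4} \left(- \frac{1}{9619}\right) 218 - 42278} = \frac{1}{- \frac{109}{19238} - 42278} = \frac{1}{- \frac{813344273}{19238}} = - \frac{19238}{813344273}$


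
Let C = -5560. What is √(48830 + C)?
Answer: √43270 ≈ 208.01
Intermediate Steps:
√(48830 + C) = √(48830 - 5560) = √43270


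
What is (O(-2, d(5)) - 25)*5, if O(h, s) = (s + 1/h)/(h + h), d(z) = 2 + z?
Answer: -1065/8 ≈ -133.13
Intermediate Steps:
O(h, s) = (s + 1/h)/(2*h) (O(h, s) = (s + 1/h)/((2*h)) = (s + 1/h)*(1/(2*h)) = (s + 1/h)/(2*h))
(O(-2, d(5)) - 25)*5 = ((½)*(1 - 2*(2 + 5))/(-2)² - 25)*5 = ((½)*(¼)*(1 - 2*7) - 25)*5 = ((½)*(¼)*(1 - 14) - 25)*5 = ((½)*(¼)*(-13) - 25)*5 = (-13/8 - 25)*5 = -213/8*5 = -1065/8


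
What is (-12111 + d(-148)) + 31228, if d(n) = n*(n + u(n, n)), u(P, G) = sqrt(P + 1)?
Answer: 41021 - 1036*I*sqrt(3) ≈ 41021.0 - 1794.4*I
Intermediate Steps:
u(P, G) = sqrt(1 + P)
d(n) = n*(n + sqrt(1 + n))
(-12111 + d(-148)) + 31228 = (-12111 - 148*(-148 + sqrt(1 - 148))) + 31228 = (-12111 - 148*(-148 + sqrt(-147))) + 31228 = (-12111 - 148*(-148 + 7*I*sqrt(3))) + 31228 = (-12111 + (21904 - 1036*I*sqrt(3))) + 31228 = (9793 - 1036*I*sqrt(3)) + 31228 = 41021 - 1036*I*sqrt(3)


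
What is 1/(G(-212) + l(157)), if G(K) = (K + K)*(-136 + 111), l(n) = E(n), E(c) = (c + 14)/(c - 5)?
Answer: 8/84809 ≈ 9.4330e-5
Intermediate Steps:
E(c) = (14 + c)/(-5 + c)
l(n) = (14 + n)/(-5 + n)
G(K) = -50*K (G(K) = (2*K)*(-25) = -50*K)
1/(G(-212) + l(157)) = 1/(-50*(-212) + (14 + 157)/(-5 + 157)) = 1/(10600 + 171/152) = 1/(10600 + (1/152)*171) = 1/(10600 + 9/8) = 1/(84809/8) = 8/84809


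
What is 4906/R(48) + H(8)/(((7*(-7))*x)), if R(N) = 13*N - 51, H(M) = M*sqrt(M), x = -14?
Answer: 4906/573 + 8*sqrt(2)/343 ≈ 8.5949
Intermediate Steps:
H(M) = M**(3/2)
R(N) = -51 + 13*N
4906/R(48) + H(8)/(((7*(-7))*x)) = 4906/(-51 + 13*48) + 8**(3/2)/(((7*(-7))*(-14))) = 4906/(-51 + 624) + (16*sqrt(2))/((-49*(-14))) = 4906/573 + (16*sqrt(2))/686 = 4906*(1/573) + (16*sqrt(2))*(1/686) = 4906/573 + 8*sqrt(2)/343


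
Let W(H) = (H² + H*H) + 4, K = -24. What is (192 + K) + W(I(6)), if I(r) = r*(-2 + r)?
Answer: 1324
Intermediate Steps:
W(H) = 4 + 2*H² (W(H) = (H² + H²) + 4 = 2*H² + 4 = 4 + 2*H²)
(192 + K) + W(I(6)) = (192 - 24) + (4 + 2*(6*(-2 + 6))²) = 168 + (4 + 2*(6*4)²) = 168 + (4 + 2*24²) = 168 + (4 + 2*576) = 168 + (4 + 1152) = 168 + 1156 = 1324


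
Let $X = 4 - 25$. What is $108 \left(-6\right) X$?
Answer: $13608$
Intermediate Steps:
$X = -21$ ($X = 4 - 25 = -21$)
$108 \left(-6\right) X = 108 \left(-6\right) \left(-21\right) = \left(-648\right) \left(-21\right) = 13608$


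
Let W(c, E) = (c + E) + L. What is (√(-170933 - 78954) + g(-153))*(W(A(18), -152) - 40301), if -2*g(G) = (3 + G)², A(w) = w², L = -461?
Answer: 456637500 - 40590*I*√249887 ≈ 4.5664e+8 - 2.029e+7*I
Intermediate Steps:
g(G) = -(3 + G)²/2
W(c, E) = -461 + E + c (W(c, E) = (c + E) - 461 = (E + c) - 461 = -461 + E + c)
(√(-170933 - 78954) + g(-153))*(W(A(18), -152) - 40301) = (√(-170933 - 78954) - (3 - 153)²/2)*((-461 - 152 + 18²) - 40301) = (√(-249887) - ½*(-150)²)*((-461 - 152 + 324) - 40301) = (I*√249887 - ½*22500)*(-289 - 40301) = (I*√249887 - 11250)*(-40590) = (-11250 + I*√249887)*(-40590) = 456637500 - 40590*I*√249887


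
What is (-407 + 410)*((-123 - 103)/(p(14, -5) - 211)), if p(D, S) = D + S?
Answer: 339/101 ≈ 3.3564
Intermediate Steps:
(-407 + 410)*((-123 - 103)/(p(14, -5) - 211)) = (-407 + 410)*((-123 - 103)/((14 - 5) - 211)) = 3*(-226/(9 - 211)) = 3*(-226/(-202)) = 3*(-226*(-1/202)) = 3*(113/101) = 339/101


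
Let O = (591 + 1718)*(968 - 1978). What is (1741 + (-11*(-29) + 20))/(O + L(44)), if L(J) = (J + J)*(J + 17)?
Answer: -1040/1163361 ≈ -0.00089396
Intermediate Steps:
L(J) = 2*J*(17 + J) (L(J) = (2*J)*(17 + J) = 2*J*(17 + J))
O = -2332090 (O = 2309*(-1010) = -2332090)
(1741 + (-11*(-29) + 20))/(O + L(44)) = (1741 + (-11*(-29) + 20))/(-2332090 + 2*44*(17 + 44)) = (1741 + (319 + 20))/(-2332090 + 2*44*61) = (1741 + 339)/(-2332090 + 5368) = 2080/(-2326722) = 2080*(-1/2326722) = -1040/1163361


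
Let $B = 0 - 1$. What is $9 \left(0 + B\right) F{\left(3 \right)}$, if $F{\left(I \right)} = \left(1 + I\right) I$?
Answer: $-108$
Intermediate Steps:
$F{\left(I \right)} = I \left(1 + I\right)$
$B = -1$ ($B = 0 - 1 = -1$)
$9 \left(0 + B\right) F{\left(3 \right)} = 9 \left(0 - 1\right) 3 \left(1 + 3\right) = 9 \left(- 3 \cdot 4\right) = 9 \left(\left(-1\right) 12\right) = 9 \left(-12\right) = -108$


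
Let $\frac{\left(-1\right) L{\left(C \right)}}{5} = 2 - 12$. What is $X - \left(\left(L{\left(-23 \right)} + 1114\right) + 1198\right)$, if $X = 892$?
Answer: $-1470$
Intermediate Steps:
$L{\left(C \right)} = 50$ ($L{\left(C \right)} = - 5 \left(2 - 12\right) = \left(-5\right) \left(-10\right) = 50$)
$X - \left(\left(L{\left(-23 \right)} + 1114\right) + 1198\right) = 892 - \left(\left(50 + 1114\right) + 1198\right) = 892 - \left(1164 + 1198\right) = 892 - 2362 = -1470$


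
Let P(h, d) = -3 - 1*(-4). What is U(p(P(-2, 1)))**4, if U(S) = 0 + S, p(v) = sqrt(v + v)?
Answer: 4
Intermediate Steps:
P(h, d) = 1 (P(h, d) = -3 + 4 = 1)
p(v) = sqrt(2)*sqrt(v) (p(v) = sqrt(2*v) = sqrt(2)*sqrt(v))
U(S) = S
U(p(P(-2, 1)))**4 = (sqrt(2)*sqrt(1))**4 = (sqrt(2)*1)**4 = (sqrt(2))**4 = 4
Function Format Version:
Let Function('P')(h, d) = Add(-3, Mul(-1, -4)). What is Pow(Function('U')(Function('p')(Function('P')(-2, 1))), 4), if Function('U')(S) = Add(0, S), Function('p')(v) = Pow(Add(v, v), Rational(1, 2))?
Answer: 4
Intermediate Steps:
Function('P')(h, d) = 1 (Function('P')(h, d) = Add(-3, 4) = 1)
Function('p')(v) = Mul(Pow(2, Rational(1, 2)), Pow(v, Rational(1, 2))) (Function('p')(v) = Pow(Mul(2, v), Rational(1, 2)) = Mul(Pow(2, Rational(1, 2)), Pow(v, Rational(1, 2))))
Function('U')(S) = S
Pow(Function('U')(Function('p')(Function('P')(-2, 1))), 4) = Pow(Mul(Pow(2, Rational(1, 2)), Pow(1, Rational(1, 2))), 4) = Pow(Mul(Pow(2, Rational(1, 2)), 1), 4) = Pow(Pow(2, Rational(1, 2)), 4) = 4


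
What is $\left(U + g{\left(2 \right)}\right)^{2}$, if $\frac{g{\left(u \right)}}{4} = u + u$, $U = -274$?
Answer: $66564$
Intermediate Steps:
$g{\left(u \right)} = 8 u$ ($g{\left(u \right)} = 4 \left(u + u\right) = 4 \cdot 2 u = 8 u$)
$\left(U + g{\left(2 \right)}\right)^{2} = \left(-274 + 8 \cdot 2\right)^{2} = \left(-274 + 16\right)^{2} = \left(-258\right)^{2} = 66564$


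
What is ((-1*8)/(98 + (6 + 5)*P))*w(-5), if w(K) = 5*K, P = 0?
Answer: 100/49 ≈ 2.0408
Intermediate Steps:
((-1*8)/(98 + (6 + 5)*P))*w(-5) = ((-1*8)/(98 + (6 + 5)*0))*(5*(-5)) = (-8/(98 + 11*0))*(-25) = (-8/(98 + 0))*(-25) = (-8/98)*(-25) = ((1/98)*(-8))*(-25) = -4/49*(-25) = 100/49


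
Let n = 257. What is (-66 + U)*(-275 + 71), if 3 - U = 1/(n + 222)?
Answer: 6156312/479 ≈ 12852.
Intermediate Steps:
U = 1436/479 (U = 3 - 1/(257 + 222) = 3 - 1/479 = 1436/479 ≈ 2.9979)
(-66 + U)*(-275 + 71) = (-66 + 1436/479)*(-275 + 71) = -30178/479*(-204) = 6156312/479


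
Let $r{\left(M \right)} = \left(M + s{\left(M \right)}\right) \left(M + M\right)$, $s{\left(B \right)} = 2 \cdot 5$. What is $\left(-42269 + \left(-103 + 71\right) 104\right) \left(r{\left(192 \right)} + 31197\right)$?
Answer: $-4959357705$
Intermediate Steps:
$s{\left(B \right)} = 10$
$r{\left(M \right)} = 2 M \left(10 + M\right)$ ($r{\left(M \right)} = \left(M + 10\right) \left(M + M\right) = \left(10 + M\right) 2 M = 2 M \left(10 + M\right)$)
$\left(-42269 + \left(-103 + 71\right) 104\right) \left(r{\left(192 \right)} + 31197\right) = \left(-42269 + \left(-103 + 71\right) 104\right) \left(2 \cdot 192 \left(10 + 192\right) + 31197\right) = \left(-42269 - 3328\right) \left(2 \cdot 192 \cdot 202 + 31197\right) = \left(-42269 - 3328\right) \left(77568 + 31197\right) = \left(-45597\right) 108765 = -4959357705$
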